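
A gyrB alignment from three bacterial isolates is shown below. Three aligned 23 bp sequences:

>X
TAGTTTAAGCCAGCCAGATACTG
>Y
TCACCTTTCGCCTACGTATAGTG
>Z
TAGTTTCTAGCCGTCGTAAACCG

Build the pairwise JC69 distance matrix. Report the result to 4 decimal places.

d(X,Y) = 1.2519, d(X,Z) = 0.6501, d(Y,Z) = 0.7614

X–Y: 14/23 sites differ → p ≈ 0.608696, d = −0.75 ln(1 − 0.811595) = 1.251871 ≈ 1.2519.
X–Z: 10/23 sites differ → p ≈ 0.434783, d = −0.75 ln(1 − 0.579711) = 0.650110 ≈ 0.6501.
Y–Z: 11/23 sites differ → p ≈ 0.478261, d = −0.75 ln(1 − 0.637681) = 0.761423 ≈ 0.7614.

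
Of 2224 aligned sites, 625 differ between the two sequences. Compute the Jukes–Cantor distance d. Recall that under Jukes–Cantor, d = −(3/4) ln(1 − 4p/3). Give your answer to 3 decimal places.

0.352

p = 625/2224 ≈ 0.281025.
d = −(3/4) ln(1 − 4p/3) = −0.75 ln(1 − 0.3747) = −0.75 ln(0.6253)
  = −0.75 × (-0.469524) = 0.352143 substitutions/site.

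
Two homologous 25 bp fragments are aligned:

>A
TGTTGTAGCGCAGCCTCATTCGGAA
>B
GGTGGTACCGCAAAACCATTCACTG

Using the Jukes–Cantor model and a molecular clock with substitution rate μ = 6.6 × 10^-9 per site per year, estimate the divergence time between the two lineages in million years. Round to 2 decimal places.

50.20

The sequences differ at 11 of 25 sites, so p = 11/25 = 0.44.
d = −(3/4) ln(1 − 4p/3) = −0.75 ln(1 − 0.586667) = −0.75 ln(0.413333)
  = −0.75 × (-0.883502) = 0.662627 substitutions/site.
Under a molecular clock d = 2μt, so t = d/(2μ) = 0.662627 / (2 × 6.6 × 10^-9) = 50.20 million years.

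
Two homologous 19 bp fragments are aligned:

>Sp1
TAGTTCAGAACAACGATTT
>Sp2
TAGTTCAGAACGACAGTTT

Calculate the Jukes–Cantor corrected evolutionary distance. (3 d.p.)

0.177

The sequences differ at 3 of 19 sites (12, 15, 16), so p = 3/19 ≈ 0.157895.
d = −(3/4) ln(1 − 4p/3) = −0.75 ln(1 − 0.210527) = −0.75 ln(0.789473)
  = −0.75 × (-0.236390) = 0.177293 substitutions/site.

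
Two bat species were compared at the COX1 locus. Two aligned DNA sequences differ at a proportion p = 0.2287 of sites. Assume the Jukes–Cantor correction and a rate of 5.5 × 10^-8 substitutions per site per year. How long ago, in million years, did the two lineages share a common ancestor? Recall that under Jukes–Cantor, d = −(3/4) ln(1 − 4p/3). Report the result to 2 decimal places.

d = −(3/4) ln(1 − 4p/3) = −0.75 ln(1 − 0.304933) = −0.75 ln(0.695067)
  = −0.75 × (-0.363747) = 0.272810 substitutions/site.
Under a molecular clock d = 2μt, so t = d/(2μ) = 0.272810 / (2 × 5.5 × 10^-8) = 2.48 million years.

2.48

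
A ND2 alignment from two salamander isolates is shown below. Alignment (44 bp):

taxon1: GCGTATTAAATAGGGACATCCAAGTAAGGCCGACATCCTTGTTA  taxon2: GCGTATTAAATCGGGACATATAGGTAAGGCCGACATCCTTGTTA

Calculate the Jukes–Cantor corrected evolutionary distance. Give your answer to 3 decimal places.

0.097

The sequences differ at 4 of 44 sites (12, 20, 21, 23), so p = 4/44 ≈ 0.090909.
d = −(3/4) ln(1 − 4p/3) = −0.75 ln(1 − 0.121212) = −0.75 ln(0.878788)
  = −0.75 × (-0.129212) = 0.096909 substitutions/site.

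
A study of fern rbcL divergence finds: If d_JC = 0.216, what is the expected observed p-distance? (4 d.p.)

0.1877

p = (3/4)(1 − e^(−4d/3)) = 0.75 × (1 − e^(-0.288)) = 0.75 × (1 − 0.749762) = 0.187679.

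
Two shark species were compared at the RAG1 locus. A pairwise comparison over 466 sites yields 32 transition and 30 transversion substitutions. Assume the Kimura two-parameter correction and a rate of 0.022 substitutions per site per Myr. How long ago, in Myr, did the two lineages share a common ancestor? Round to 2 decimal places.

3.34

P = 32/466 ≈ 0.06867 and Q = 30/466 ≈ 0.064378.
Under the Kimura two-parameter model, d = −½ ln(1 − 2P − Q) − ¼ ln(1 − 2Q).
1 − 2P − Q = 0.798282, giving −½ ln(0.798282) = 0.112647.
1 − 2Q = 0.871244, giving −¼ ln(0.871244) = 0.034458.
d = 0.112647 + 0.034458 = 0.147105.
Under a molecular clock d = 2μt, so t = d/(2μ) = 0.147105 / (2 × 0.022) = 3.34 Myr.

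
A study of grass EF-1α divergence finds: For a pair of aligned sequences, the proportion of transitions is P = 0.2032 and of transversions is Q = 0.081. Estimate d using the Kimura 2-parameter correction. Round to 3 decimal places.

0.378

Under the Kimura two-parameter model, d = −½ ln(1 − 2P − Q) − ¼ ln(1 − 2Q).
1 − 2P − Q = 0.5126, giving −½ ln(0.5126) = 0.334130.
1 − 2Q = 0.838, giving −¼ ln(0.838) = 0.044184.
d = 0.334130 + 0.044184 = 0.378314.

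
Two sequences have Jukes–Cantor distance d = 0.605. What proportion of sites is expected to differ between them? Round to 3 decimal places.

p = (3/4)(1 − e^(−4d/3)) = 0.75 × (1 − e^(-0.806667)) = 0.75 × (1 − 0.446343) = 0.415243.

0.415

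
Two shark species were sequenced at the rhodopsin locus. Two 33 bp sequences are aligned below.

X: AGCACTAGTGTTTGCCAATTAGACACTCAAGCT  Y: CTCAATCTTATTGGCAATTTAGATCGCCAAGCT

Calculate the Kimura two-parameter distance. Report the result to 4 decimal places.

0.5645

Of 33 sites, 3 differences are transitions and 10 are transversions, so P = 3/33 ≈ 0.090909 and Q = 10/33 ≈ 0.30303.
Under the Kimura two-parameter model, d = −½ ln(1 − 2P − Q) − ¼ ln(1 − 2Q).
1 − 2P − Q = 0.515152, giving −½ ln(0.515152) = 0.331647.
1 − 2Q = 0.39394, giving −¼ ln(0.39394) = 0.232889.
d = 0.331647 + 0.232889 = 0.564536.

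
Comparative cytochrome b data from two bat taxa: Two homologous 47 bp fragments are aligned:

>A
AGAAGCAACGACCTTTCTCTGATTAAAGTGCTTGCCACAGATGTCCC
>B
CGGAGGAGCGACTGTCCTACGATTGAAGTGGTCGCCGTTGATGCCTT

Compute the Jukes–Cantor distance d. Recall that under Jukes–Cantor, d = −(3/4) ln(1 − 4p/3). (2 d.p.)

0.54

The sequences differ at 18 of 47 sites, so p = 18/47 ≈ 0.382979.
d = −(3/4) ln(1 − 4p/3) = −0.75 ln(1 − 0.510639) = −0.75 ln(0.489361)
  = −0.75 × (-0.714655) = 0.535991 substitutions/site.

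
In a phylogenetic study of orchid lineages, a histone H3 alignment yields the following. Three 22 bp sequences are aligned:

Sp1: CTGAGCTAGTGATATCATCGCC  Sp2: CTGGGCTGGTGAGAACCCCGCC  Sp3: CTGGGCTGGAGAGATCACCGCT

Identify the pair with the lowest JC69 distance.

Sp1–Sp2: 6/22 differ, p = 0.273, d = 0.339.
Sp1–Sp3: 6/22 differ, p = 0.273, d = 0.339.
Sp2–Sp3: 4/22 differ, p = 0.182, d = 0.208.
The smallest distance is between Sp2 and Sp3.

Sp2 and Sp3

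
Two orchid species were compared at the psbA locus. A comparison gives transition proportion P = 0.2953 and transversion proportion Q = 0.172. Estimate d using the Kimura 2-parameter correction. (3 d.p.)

0.824

Under the Kimura two-parameter model, d = −½ ln(1 − 2P − Q) − ¼ ln(1 − 2Q).
1 − 2P − Q = 0.2374, giving −½ ln(0.2374) = 0.719004.
1 − 2Q = 0.656, giving −¼ ln(0.656) = 0.105399.
d = 0.719004 + 0.105399 = 0.824403.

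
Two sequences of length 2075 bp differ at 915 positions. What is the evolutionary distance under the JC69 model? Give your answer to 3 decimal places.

0.665

p = 915/2075 ≈ 0.440964.
d = −(3/4) ln(1 − 4p/3) = −0.75 ln(1 − 0.587952) = −0.75 ln(0.412048)
  = −0.75 × (-0.886615) = 0.664961 substitutions/site.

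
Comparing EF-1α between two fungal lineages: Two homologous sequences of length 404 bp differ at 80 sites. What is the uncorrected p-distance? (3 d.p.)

0.198

p = 80/404 = 0.198019… ≈ 0.198 (to 3 d.p.).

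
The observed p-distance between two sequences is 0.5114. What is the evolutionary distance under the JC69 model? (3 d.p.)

0.859

d = −(3/4) ln(1 − 4p/3) = −0.75 ln(1 − 0.681867) = −0.75 ln(0.318133)
  = −0.75 × (-1.145286) = 0.858965 substitutions/site.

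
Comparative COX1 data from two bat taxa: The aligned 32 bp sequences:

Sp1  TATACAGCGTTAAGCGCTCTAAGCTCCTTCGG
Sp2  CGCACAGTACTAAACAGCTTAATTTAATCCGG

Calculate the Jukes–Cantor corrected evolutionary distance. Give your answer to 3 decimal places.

0.824

The sequences differ at 16 of 32 sites, so p = 16/32 = 0.5.
d = −(3/4) ln(1 − 4p/3) = −0.75 ln(1 − 0.666667) = −0.75 ln(0.333333)
  = −0.75 × (-1.098613) = 0.823960 substitutions/site.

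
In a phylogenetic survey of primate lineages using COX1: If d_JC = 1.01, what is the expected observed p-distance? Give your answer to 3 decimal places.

0.555

p = (3/4)(1 − e^(−4d/3)) = 0.75 × (1 − e^(-1.346667)) = 0.75 × (1 − 0.260106) = 0.554921.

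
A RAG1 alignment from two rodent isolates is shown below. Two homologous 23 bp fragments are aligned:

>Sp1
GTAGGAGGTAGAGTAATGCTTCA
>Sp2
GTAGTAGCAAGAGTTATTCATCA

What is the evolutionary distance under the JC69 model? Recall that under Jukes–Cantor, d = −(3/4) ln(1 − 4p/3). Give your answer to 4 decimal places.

0.3206

The sequences differ at 6 of 23 sites (5, 8, 9, 15, 18, 20), so p = 6/23 ≈ 0.26087.
d = −(3/4) ln(1 − 4p/3) = −0.75 ln(1 − 0.347827) = −0.75 ln(0.652173)
  = −0.75 × (-0.427445) = 0.320584 substitutions/site.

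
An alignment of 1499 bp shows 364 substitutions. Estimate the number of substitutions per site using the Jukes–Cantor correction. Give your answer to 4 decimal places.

0.2934

p = 364/1499 ≈ 0.242829.
d = −(3/4) ln(1 − 4p/3) = −0.75 ln(1 − 0.323772) = −0.75 ln(0.676228)
  = −0.75 × (-0.391225) = 0.293419 substitutions/site.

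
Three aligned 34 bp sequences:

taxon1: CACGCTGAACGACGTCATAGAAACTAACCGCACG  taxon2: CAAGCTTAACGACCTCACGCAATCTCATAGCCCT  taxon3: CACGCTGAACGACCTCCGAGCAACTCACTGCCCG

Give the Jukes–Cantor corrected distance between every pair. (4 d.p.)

taxon1–taxon2: 12/34 sites differ → p ≈ 0.352941, d = −0.75 ln(1 − 0.470588) = 0.476991 ≈ 0.4770.
taxon1–taxon3: 7/34 sites differ → p ≈ 0.205882, d = −0.75 ln(1 − 0.274509) = 0.240680 ≈ 0.2407.
taxon2–taxon3: 11/34 sites differ → p ≈ 0.323529, d = −0.75 ln(1 − 0.431372) = 0.423397 ≈ 0.4234.

d(taxon1,taxon2) = 0.4770, d(taxon1,taxon3) = 0.2407, d(taxon2,taxon3) = 0.4234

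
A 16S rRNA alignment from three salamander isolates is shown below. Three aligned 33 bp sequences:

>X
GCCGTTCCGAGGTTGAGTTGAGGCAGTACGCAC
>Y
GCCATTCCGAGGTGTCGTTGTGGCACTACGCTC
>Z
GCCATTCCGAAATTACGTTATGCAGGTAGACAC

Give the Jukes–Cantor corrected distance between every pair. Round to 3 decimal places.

d(X,Y) = 0.249, d(X,Z) = 0.497, d(Y,Z) = 0.497

X–Y: 7/33 sites differ → p ≈ 0.212121, d = −0.75 ln(1 − 0.282828) = 0.249330 ≈ 0.249.
X–Z: 12/33 sites differ → p ≈ 0.363636, d = −0.75 ln(1 − 0.484848) = 0.497470 ≈ 0.497.
Y–Z: 12/33 sites differ → p ≈ 0.363636, d = −0.75 ln(1 − 0.484848) = 0.497470 ≈ 0.497.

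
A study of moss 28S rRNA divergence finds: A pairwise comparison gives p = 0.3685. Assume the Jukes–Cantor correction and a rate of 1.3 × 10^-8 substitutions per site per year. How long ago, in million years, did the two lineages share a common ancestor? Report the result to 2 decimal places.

19.50

d = −(3/4) ln(1 − 4p/3) = −0.75 ln(1 − 0.491333) = −0.75 ln(0.508667)
  = −0.75 × (-0.675962) = 0.506972 substitutions/site.
Under a molecular clock d = 2μt, so t = d/(2μ) = 0.506972 / (2 × 1.3 × 10^-8) = 19.50 million years.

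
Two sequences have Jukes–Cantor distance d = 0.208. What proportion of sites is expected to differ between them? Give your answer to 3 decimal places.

0.182

p = (3/4)(1 − e^(−4d/3)) = 0.75 × (1 − e^(-0.277333)) = 0.75 × (1 − 0.757802) = 0.181649.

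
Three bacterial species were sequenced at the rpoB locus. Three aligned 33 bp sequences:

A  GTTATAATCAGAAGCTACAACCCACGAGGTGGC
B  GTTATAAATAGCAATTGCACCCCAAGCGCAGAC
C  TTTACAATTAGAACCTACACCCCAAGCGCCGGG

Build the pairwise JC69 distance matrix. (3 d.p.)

A–B: 12/33 sites differ → p ≈ 0.363636, d = −0.75 ln(1 − 0.484848) = 0.497470 ≈ 0.497.
A–C: 10/33 sites differ → p ≈ 0.30303, d = −0.75 ln(1 − 0.40404) = 0.388186 ≈ 0.388.
B–C: 10/33 sites differ → p ≈ 0.30303, d = −0.75 ln(1 − 0.40404) = 0.388186 ≈ 0.388.

d(A,B) = 0.497, d(A,C) = 0.388, d(B,C) = 0.388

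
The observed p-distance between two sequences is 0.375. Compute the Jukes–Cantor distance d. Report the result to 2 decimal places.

d = −(3/4) ln(1 − 4p/3) = −0.75 ln(1 − 0.5) = −0.75 ln(0.5)
  = −0.75 × (-0.693147) = 0.519860 substitutions/site.

0.52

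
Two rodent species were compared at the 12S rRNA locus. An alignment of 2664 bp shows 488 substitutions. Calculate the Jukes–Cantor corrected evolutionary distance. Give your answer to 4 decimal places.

p = 488/2664 ≈ 0.183183.
d = −(3/4) ln(1 − 4p/3) = −0.75 ln(1 − 0.244244) = −0.75 ln(0.755756)
  = −0.75 × (-0.280037) = 0.210028 substitutions/site.

0.2100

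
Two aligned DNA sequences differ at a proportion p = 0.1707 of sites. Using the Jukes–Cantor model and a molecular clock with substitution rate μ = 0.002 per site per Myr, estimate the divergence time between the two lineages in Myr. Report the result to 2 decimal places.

d = −(3/4) ln(1 − 4p/3) = −0.75 ln(1 − 0.2276) = −0.75 ln(0.7724)
  = −0.75 × (-0.258253) = 0.193690 substitutions/site.
Under a molecular clock d = 2μt, so t = d/(2μ) = 0.193690 / (2 × 0.002) = 48.42 Myr.

48.42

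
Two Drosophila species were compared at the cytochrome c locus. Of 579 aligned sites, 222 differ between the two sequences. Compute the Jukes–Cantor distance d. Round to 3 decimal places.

0.537

p = 222/579 ≈ 0.38342.
d = −(3/4) ln(1 − 4p/3) = −0.75 ln(1 − 0.511227) = −0.75 ln(0.488773)
  = −0.75 × (-0.715857) = 0.536893 substitutions/site.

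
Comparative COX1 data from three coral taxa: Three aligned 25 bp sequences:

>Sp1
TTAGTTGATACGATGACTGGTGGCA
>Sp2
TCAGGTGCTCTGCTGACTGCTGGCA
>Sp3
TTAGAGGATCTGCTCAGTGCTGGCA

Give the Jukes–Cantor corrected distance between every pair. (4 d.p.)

Sp1–Sp2: 7/25 sites differ → p = 0.28, d = −0.75 ln(1 − 0.373333) = 0.350505 ≈ 0.3505.
Sp1–Sp3: 8/25 sites differ → p = 0.32, d = −0.75 ln(1 − 0.426667) = 0.417216 ≈ 0.4172.
Sp2–Sp3: 6/25 sites differ → p = 0.24, d = −0.75 ln(1 − 0.32) = 0.289247 ≈ 0.2892.

d(Sp1,Sp2) = 0.3505, d(Sp1,Sp3) = 0.4172, d(Sp2,Sp3) = 0.2892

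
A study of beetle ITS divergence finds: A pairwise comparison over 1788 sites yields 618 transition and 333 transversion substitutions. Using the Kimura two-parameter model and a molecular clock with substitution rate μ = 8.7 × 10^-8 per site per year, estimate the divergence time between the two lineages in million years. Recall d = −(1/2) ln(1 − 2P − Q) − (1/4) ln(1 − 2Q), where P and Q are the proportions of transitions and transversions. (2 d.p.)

P = 618/1788 ≈ 0.345638 and Q = 333/1788 ≈ 0.186242.
Under the Kimura two-parameter model, d = −½ ln(1 − 2P − Q) − ¼ ln(1 − 2Q).
1 − 2P − Q = 0.122482, giving −½ ln(0.122482) = 1.049896.
1 − 2Q = 0.627516, giving −¼ ln(0.627516) = 0.116497.
d = 1.049896 + 0.116497 = 1.166393.
Under a molecular clock d = 2μt, so t = d/(2μ) = 1.166393 / (2 × 8.7 × 10^-8) = 6.70 million years.

6.70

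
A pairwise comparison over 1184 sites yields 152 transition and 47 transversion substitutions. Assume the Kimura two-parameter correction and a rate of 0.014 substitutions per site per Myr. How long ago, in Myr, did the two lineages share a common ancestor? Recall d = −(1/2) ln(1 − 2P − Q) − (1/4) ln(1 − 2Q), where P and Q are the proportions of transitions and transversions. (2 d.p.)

7.02

P = 152/1184 ≈ 0.128378 and Q = 47/1184 ≈ 0.039696.
Under the Kimura two-parameter model, d = −½ ln(1 − 2P − Q) − ¼ ln(1 − 2Q).
1 − 2P − Q = 0.703548, giving −½ ln(0.703548) = 0.175810.
1 − 2Q = 0.920608, giving −¼ ln(0.920608) = 0.020680.
d = 0.175810 + 0.020680 = 0.196490.
Under a molecular clock d = 2μt, so t = d/(2μ) = 0.196490 / (2 × 0.014) = 7.02 Myr.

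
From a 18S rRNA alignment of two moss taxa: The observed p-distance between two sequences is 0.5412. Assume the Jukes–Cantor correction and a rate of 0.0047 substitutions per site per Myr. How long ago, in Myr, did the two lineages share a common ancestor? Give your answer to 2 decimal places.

d = −(3/4) ln(1 − 4p/3) = −0.75 ln(1 − 0.7216) = −0.75 ln(0.2784)
  = −0.75 × (-1.278696) = 0.959022 substitutions/site.
Under a molecular clock d = 2μt, so t = d/(2μ) = 0.959022 / (2 × 0.0047) = 102.02 Myr.

102.02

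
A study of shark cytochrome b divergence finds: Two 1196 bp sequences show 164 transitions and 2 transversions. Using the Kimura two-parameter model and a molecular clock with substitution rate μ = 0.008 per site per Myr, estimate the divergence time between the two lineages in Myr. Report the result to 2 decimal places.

10.14

P = 164/1196 ≈ 0.137124 and Q = 2/1196 ≈ 0.001672.
Under the Kimura two-parameter model, d = −½ ln(1 − 2P − Q) − ¼ ln(1 − 2Q).
1 − 2P − Q = 0.72408, giving −½ ln(0.72408) = 0.161427.
1 − 2Q = 0.996656, giving −¼ ln(0.996656) = 0.000837.
d = 0.161427 + 0.000837 = 0.162264.
Under a molecular clock d = 2μt, so t = d/(2μ) = 0.162264 / (2 × 0.008) = 10.14 Myr.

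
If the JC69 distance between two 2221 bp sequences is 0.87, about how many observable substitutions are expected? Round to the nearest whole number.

Invert JC69: p = (3/4)(1 − e^(−4d/3)) = 0.75 × (1 − e^(-1.16)) = 0.75 × (1 − 0.313486) = 0.514886.
Expected differing sites = pL ≈ 0.514886 × 2221 = 1143.561806 ≈ 1144.

1144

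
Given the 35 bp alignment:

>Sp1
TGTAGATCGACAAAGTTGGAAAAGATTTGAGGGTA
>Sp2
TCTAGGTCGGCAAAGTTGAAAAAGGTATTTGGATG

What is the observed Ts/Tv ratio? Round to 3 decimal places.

1.500

Transitions are A↔G and C↔T; transversions are all other mismatches.
Transitions: 6. Transversions: 4.
R = 6/4 = 1.500.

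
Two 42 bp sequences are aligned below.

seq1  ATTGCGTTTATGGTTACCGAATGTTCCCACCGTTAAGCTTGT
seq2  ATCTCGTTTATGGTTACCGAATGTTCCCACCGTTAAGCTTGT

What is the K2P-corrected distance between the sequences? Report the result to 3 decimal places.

0.049

Of 42 sites, 1 differences are transitions and 1 are transversions, so P = 1/42 ≈ 0.02381 and Q = 1/42 ≈ 0.02381.
Under the Kimura two-parameter model, d = −½ ln(1 − 2P − Q) − ¼ ln(1 − 2Q).
1 − 2P − Q = 0.92857, giving −½ ln(0.92857) = 0.037055.
1 − 2Q = 0.95238, giving −¼ ln(0.95238) = 0.012198.
d = 0.037055 + 0.012198 = 0.049253.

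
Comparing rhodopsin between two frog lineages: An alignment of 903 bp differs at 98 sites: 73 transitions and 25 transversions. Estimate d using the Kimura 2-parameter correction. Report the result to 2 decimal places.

P = 73/903 ≈ 0.080842 and Q = 25/903 ≈ 0.027685.
Under the Kimura two-parameter model, d = −½ ln(1 − 2P − Q) − ¼ ln(1 − 2Q).
1 − 2P − Q = 0.810631, giving −½ ln(0.810631) = 0.104971.
1 − 2Q = 0.94463, giving −¼ ln(0.94463) = 0.014240.
d = 0.104971 + 0.014240 = 0.119211.

0.12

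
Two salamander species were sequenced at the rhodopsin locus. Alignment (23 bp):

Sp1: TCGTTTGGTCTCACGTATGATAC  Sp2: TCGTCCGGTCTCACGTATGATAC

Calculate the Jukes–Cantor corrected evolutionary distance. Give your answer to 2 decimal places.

The sequences differ at 2 of 23 sites (5, 6), so p = 2/23 ≈ 0.086957.
d = −(3/4) ln(1 − 4p/3) = −0.75 ln(1 − 0.115943) = −0.75 ln(0.884057)
  = −0.75 × (-0.123234) = 0.092426 substitutions/site.

0.09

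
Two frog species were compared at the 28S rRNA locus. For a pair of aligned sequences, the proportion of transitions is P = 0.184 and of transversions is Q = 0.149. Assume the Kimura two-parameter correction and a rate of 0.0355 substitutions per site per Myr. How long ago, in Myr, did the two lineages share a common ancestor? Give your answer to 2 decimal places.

6.37

Under the Kimura two-parameter model, d = −½ ln(1 − 2P − Q) − ¼ ln(1 − 2Q).
1 − 2P − Q = 0.483, giving −½ ln(0.483) = 0.363869.
1 − 2Q = 0.702, giving −¼ ln(0.702) = 0.088455.
d = 0.363869 + 0.088455 = 0.452324.
Under a molecular clock d = 2μt, so t = d/(2μ) = 0.452324 / (2 × 0.0355) = 6.37 Myr.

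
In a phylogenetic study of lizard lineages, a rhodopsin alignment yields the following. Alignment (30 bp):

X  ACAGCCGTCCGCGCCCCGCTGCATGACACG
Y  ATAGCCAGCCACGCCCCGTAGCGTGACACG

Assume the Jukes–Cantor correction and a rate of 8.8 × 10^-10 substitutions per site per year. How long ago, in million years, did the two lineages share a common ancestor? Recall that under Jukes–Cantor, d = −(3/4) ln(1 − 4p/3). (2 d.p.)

The sequences differ at 7 of 30 sites (2, 7, 8, 11, 19, 20, 23), so p = 7/30 ≈ 0.233333.
d = −(3/4) ln(1 − 4p/3) = −0.75 ln(1 − 0.311111) = −0.75 ln(0.688889)
  = −0.75 × (-0.372675) = 0.279506 substitutions/site.
Under a molecular clock d = 2μt, so t = d/(2μ) = 0.279506 / (2 × 8.8 × 10^-10) = 158.81 million years.

158.81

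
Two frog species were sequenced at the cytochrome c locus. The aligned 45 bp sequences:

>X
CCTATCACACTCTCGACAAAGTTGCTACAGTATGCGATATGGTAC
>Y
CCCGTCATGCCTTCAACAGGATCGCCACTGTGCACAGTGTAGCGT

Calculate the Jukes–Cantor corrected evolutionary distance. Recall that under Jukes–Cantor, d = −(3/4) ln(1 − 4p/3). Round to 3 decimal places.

0.858

The sequences differ at 23 of 45 sites, so p = 23/45 ≈ 0.511111.
d = −(3/4) ln(1 − 4p/3) = −0.75 ln(1 − 0.681481) = −0.75 ln(0.318519)
  = −0.75 × (-1.144073) = 0.858055 substitutions/site.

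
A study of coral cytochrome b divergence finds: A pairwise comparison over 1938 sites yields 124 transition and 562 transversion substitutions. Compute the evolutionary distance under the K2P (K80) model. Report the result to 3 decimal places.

0.487

P = 124/1938 ≈ 0.063983 and Q = 562/1938 ≈ 0.28999.
Under the Kimura two-parameter model, d = −½ ln(1 − 2P − Q) − ¼ ln(1 − 2Q).
1 − 2P − Q = 0.582044, giving −½ ln(0.582044) = 0.270605.
1 − 2Q = 0.42002, giving −¼ ln(0.42002) = 0.216863.
d = 0.270605 + 0.216863 = 0.487468.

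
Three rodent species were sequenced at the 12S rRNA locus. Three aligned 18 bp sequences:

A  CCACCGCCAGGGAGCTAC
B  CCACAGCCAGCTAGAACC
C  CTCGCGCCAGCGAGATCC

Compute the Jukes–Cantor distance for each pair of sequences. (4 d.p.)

d(A,B) = 0.4408, d(A,C) = 0.4408, d(B,C) = 0.4408

A–B: 6/18 sites differ → p ≈ 0.333333, d = −0.75 ln(1 − 0.444444) = 0.440839 ≈ 0.4408.
A–C: 6/18 sites differ → p ≈ 0.333333, d = −0.75 ln(1 − 0.444444) = 0.440839 ≈ 0.4408.
B–C: 6/18 sites differ → p ≈ 0.333333, d = −0.75 ln(1 − 0.444444) = 0.440839 ≈ 0.4408.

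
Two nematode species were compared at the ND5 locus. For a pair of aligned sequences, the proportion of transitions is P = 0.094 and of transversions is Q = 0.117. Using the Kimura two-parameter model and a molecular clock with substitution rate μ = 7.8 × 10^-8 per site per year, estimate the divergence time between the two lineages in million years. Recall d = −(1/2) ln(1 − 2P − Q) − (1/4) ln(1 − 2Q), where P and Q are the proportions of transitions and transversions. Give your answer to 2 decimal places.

Under the Kimura two-parameter model, d = −½ ln(1 − 2P − Q) − ¼ ln(1 − 2Q).
1 − 2P − Q = 0.695, giving −½ ln(0.695) = 0.181922.
1 − 2Q = 0.766, giving −¼ ln(0.766) = 0.066643.
d = 0.181922 + 0.066643 = 0.248565.
Under a molecular clock d = 2μt, so t = d/(2μ) = 0.248565 / (2 × 7.8 × 10^-8) = 1.59 million years.

1.59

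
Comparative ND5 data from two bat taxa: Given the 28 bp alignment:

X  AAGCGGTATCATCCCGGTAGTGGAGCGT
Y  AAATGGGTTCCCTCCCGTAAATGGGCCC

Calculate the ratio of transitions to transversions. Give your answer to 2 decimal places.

1.00

Transitions are A↔G and C↔T; transversions are all other mismatches.
Transitions: 7. Transversions: 7.
R = 7/7 = 1.00.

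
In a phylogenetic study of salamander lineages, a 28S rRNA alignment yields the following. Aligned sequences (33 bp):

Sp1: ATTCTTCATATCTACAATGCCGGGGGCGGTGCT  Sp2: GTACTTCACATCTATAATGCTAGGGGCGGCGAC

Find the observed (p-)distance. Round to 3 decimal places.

0.273

The sequences differ at 9 of 33 positions (sites 1, 3, 9, 15, 21, 22, 30, 32, 33).
p = 9/33 = 0.272727… ≈ 0.273 (to 3 d.p.).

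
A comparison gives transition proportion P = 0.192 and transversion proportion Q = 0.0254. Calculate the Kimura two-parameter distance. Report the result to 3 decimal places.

0.276

Under the Kimura two-parameter model, d = −½ ln(1 − 2P − Q) − ¼ ln(1 − 2Q).
1 − 2P − Q = 0.5906, giving −½ ln(0.5906) = 0.263308.
1 − 2Q = 0.9492, giving −¼ ln(0.9492) = 0.013034.
d = 0.263308 + 0.013034 = 0.276342.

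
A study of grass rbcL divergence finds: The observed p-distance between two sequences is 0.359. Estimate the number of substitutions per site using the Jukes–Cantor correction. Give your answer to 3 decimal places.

0.489

d = −(3/4) ln(1 − 4p/3) = −0.75 ln(1 − 0.478667) = −0.75 ln(0.521333)
  = −0.75 × (-0.651366) = 0.488525 substitutions/site.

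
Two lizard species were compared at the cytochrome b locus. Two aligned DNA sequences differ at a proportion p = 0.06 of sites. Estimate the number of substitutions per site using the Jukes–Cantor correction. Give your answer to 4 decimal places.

d = −(3/4) ln(1 − 4p/3) = −0.75 ln(1 − 0.08) = −0.75 ln(0.92)
  = −0.75 × (-0.083382) = 0.062537 substitutions/site.

0.0625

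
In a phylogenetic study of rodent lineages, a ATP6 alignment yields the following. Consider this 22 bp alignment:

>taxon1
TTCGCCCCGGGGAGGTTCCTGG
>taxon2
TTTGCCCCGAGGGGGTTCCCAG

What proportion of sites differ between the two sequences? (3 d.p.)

The sequences differ at 5 of 22 positions (sites 3, 10, 13, 20, 21).
p = 5/22 = 0.227272… ≈ 0.227 (to 3 d.p.).

0.227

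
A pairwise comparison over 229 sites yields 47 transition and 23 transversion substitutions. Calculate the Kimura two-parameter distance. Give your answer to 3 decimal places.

P = 47/229 ≈ 0.20524 and Q = 23/229 ≈ 0.100437.
Under the Kimura two-parameter model, d = −½ ln(1 − 2P − Q) − ¼ ln(1 − 2Q).
1 − 2P − Q = 0.489083, giving −½ ln(0.489083) = 0.357612.
1 − 2Q = 0.799126, giving −¼ ln(0.799126) = 0.056059.
d = 0.357612 + 0.056059 = 0.413671.

0.414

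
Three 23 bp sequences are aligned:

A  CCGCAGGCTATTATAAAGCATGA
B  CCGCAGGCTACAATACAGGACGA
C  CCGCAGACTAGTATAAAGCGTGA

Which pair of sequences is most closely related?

A and C

A–B: 5/23 differ, p = 0.217, d = 0.257.
A–C: 3/23 differ, p = 0.130, d = 0.143.
B–C: 7/23 differ, p = 0.304, d = 0.390.
The smallest distance is between A and C.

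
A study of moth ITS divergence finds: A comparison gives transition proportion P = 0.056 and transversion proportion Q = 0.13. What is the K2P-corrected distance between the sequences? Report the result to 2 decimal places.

Under the Kimura two-parameter model, d = −½ ln(1 − 2P − Q) − ¼ ln(1 − 2Q).
1 − 2P − Q = 0.758, giving −½ ln(0.758) = 0.138536.
1 − 2Q = 0.74, giving −¼ ln(0.74) = 0.075276.
d = 0.138536 + 0.075276 = 0.213812.

0.21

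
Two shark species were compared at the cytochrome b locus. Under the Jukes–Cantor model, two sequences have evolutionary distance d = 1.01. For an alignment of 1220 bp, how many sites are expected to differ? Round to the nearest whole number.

677

Invert JC69: p = (3/4)(1 − e^(−4d/3)) = 0.75 × (1 − e^(-1.346667)) = 0.75 × (1 − 0.260106) = 0.554921.
Expected differing sites = pL ≈ 0.554921 × 1220 = 677.00362 ≈ 677.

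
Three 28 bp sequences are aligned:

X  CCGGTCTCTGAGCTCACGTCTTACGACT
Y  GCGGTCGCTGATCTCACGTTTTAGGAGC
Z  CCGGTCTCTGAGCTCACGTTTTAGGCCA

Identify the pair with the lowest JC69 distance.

X and Z

X–Y: 7/28 differ, p = 0.250, d = 0.304.
X–Z: 4/28 differ, p = 0.143, d = 0.158.
Y–Z: 6/28 differ, p = 0.214, d = 0.252.
The smallest distance is between X and Z.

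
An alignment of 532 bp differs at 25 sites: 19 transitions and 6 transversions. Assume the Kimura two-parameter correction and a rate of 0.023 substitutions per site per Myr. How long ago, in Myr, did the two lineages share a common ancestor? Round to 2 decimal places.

1.06

P = 19/532 ≈ 0.035714 and Q = 6/532 ≈ 0.011278.
Under the Kimura two-parameter model, d = −½ ln(1 − 2P − Q) − ¼ ln(1 − 2Q).
1 − 2P − Q = 0.917294, giving −½ ln(0.917294) = 0.043164.
1 − 2Q = 0.977444, giving −¼ ln(0.977444) = 0.005704.
d = 0.043164 + 0.005704 = 0.048868.
Under a molecular clock d = 2μt, so t = d/(2μ) = 0.048868 / (2 × 0.023) = 1.06 Myr.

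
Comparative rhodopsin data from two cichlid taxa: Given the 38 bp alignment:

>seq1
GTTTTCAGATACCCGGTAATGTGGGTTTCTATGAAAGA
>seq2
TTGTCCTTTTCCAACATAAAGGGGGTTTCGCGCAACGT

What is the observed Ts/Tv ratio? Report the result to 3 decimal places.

0.118

Transitions are A↔G and C↔T; transversions are all other mismatches.
Transitions: 2. Transversions: 17.
R = 2/17 = 0.117647… ≈ 0.118 (to 3 d.p.).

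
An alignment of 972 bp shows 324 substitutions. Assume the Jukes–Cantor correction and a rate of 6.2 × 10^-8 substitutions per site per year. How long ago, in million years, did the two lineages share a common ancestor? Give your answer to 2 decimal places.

p = 324/972 ≈ 0.333333.
d = −(3/4) ln(1 − 4p/3) = −0.75 ln(1 − 0.444444) = −0.75 ln(0.555556)
  = −0.75 × (-0.587786) = 0.440840 substitutions/site.
Under a molecular clock d = 2μt, so t = d/(2μ) = 0.440840 / (2 × 6.2 × 10^-8) = 3.56 million years.

3.56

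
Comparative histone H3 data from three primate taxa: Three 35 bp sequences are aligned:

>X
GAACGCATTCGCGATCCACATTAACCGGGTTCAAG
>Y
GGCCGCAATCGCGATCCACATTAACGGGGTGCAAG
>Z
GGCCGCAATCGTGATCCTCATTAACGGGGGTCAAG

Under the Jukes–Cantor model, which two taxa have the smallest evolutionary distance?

Y and Z

X–Y: 5/35 differ, p = 0.143, d = 0.158.
X–Z: 7/35 differ, p = 0.200, d = 0.233.
Y–Z: 4/35 differ, p = 0.114, d = 0.124.
The smallest distance is between Y and Z.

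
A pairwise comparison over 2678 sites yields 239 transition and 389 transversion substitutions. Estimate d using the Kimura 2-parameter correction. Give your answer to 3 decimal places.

P = 239/2678 ≈ 0.089246 and Q = 389/2678 ≈ 0.145258.
Under the Kimura two-parameter model, d = −½ ln(1 − 2P − Q) − ¼ ln(1 − 2Q).
1 − 2P − Q = 0.67625, giving −½ ln(0.67625) = 0.195596.
1 − 2Q = 0.709484, giving −¼ ln(0.709484) = 0.085804.
d = 0.195596 + 0.085804 = 0.281400.

0.281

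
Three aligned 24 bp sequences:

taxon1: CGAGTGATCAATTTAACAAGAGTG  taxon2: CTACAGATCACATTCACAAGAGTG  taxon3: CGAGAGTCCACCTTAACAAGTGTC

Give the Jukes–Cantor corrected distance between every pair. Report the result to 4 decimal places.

d(taxon1,taxon2) = 0.3041, d(taxon1,taxon3) = 0.3694, d(taxon2,taxon3) = 0.4408

taxon1–taxon2: 6/24 sites differ → p = 0.25, d = −0.75 ln(1 − 0.333333) = 0.304098 ≈ 0.3041.
taxon1–taxon3: 7/24 sites differ → p ≈ 0.291667, d = −0.75 ln(1 − 0.388889) = 0.369358 ≈ 0.3694.
taxon2–taxon3: 8/24 sites differ → p ≈ 0.333333, d = −0.75 ln(1 − 0.444444) = 0.440839 ≈ 0.4408.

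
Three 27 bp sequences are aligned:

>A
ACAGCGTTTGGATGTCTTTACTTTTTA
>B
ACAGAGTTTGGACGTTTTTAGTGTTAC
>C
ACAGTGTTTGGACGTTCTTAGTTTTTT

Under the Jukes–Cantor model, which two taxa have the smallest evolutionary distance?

A–B: 7/27 differ, p = 0.259, d = 0.318.
A–C: 6/27 differ, p = 0.222, d = 0.264.
B–C: 5/27 differ, p = 0.185, d = 0.213.
The smallest distance is between B and C.

B and C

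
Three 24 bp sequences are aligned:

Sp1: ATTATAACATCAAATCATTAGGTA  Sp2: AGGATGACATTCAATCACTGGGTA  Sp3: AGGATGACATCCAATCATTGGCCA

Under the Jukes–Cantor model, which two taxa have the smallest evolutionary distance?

Sp2 and Sp3

Sp1–Sp2: 7/24 differ, p = 0.292, d = 0.369.
Sp1–Sp3: 7/24 differ, p = 0.292, d = 0.369.
Sp2–Sp3: 4/24 differ, p = 0.167, d = 0.188.
The smallest distance is between Sp2 and Sp3.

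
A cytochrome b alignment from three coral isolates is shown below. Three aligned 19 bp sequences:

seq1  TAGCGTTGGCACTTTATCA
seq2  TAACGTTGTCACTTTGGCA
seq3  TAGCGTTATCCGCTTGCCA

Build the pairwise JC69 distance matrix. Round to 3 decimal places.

d(seq1,seq2) = 0.247, d(seq1,seq3) = 0.507, d(seq2,seq3) = 0.410

seq1–seq2: 4/19 sites differ → p ≈ 0.210526, d = −0.75 ln(1 − 0.280701) = 0.247109 ≈ 0.247.
seq1–seq3: 7/19 sites differ → p ≈ 0.368421, d = −0.75 ln(1 − 0.491228) = 0.506816 ≈ 0.507.
seq2–seq3: 6/19 sites differ → p ≈ 0.315789, d = −0.75 ln(1 − 0.421052) = 0.409907 ≈ 0.410.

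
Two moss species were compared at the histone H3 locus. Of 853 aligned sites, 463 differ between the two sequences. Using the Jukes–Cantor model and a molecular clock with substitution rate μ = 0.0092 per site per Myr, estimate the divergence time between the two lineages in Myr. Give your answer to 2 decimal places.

p = 463/853 ≈ 0.54279.
d = −(3/4) ln(1 − 4p/3) = −0.75 ln(1 − 0.72372) = −0.75 ln(0.27628)
  = −0.75 × (-1.286340) = 0.964755 substitutions/site.
Under a molecular clock d = 2μt, so t = d/(2μ) = 0.964755 / (2 × 0.0092) = 52.43 Myr.

52.43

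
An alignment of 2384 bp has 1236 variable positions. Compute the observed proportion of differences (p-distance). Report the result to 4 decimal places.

p = 1236/2384 = 0.518456… ≈ 0.5185 (to 4 d.p.).

0.5185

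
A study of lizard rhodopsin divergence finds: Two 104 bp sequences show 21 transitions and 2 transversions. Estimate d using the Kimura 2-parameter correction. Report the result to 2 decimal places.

P = 21/104 ≈ 0.201923 and Q = 2/104 ≈ 0.019231.
Under the Kimura two-parameter model, d = −½ ln(1 − 2P − Q) − ¼ ln(1 − 2Q).
1 − 2P − Q = 0.576923, giving −½ ln(0.576923) = 0.275023.
1 − 2Q = 0.961538, giving −¼ ln(0.961538) = 0.009805.
d = 0.275023 + 0.009805 = 0.284828.

0.28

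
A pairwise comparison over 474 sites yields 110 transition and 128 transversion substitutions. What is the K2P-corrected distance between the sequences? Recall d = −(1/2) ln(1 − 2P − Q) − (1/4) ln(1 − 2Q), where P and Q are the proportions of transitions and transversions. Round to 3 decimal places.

0.857

P = 110/474 ≈ 0.232068 and Q = 128/474 ≈ 0.270042.
Under the Kimura two-parameter model, d = −½ ln(1 − 2P − Q) − ¼ ln(1 − 2Q).
1 − 2P − Q = 0.265822, giving −½ ln(0.265822) = 0.662464.
1 − 2Q = 0.459916, giving −¼ ln(0.459916) = 0.194178.
d = 0.662464 + 0.194178 = 0.856642.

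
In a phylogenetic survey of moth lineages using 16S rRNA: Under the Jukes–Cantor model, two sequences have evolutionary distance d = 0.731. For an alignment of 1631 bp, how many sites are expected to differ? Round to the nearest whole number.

762

Invert JC69: p = (3/4)(1 − e^(−4d/3)) = 0.75 × (1 − e^(-0.974667)) = 0.75 × (1 − 0.377318) = 0.467012.
Expected differing sites = pL ≈ 0.467012 × 1631 = 761.696572 ≈ 762.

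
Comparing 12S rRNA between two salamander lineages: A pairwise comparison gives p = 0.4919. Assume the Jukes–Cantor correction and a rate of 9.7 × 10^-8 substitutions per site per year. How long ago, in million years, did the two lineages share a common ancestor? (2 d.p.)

4.12

d = −(3/4) ln(1 − 4p/3) = −0.75 ln(1 − 0.655867) = −0.75 ln(0.344133)
  = −0.75 × (-1.066727) = 0.800045 substitutions/site.
Under a molecular clock d = 2μt, so t = d/(2μ) = 0.800045 / (2 × 9.7 × 10^-8) = 4.12 million years.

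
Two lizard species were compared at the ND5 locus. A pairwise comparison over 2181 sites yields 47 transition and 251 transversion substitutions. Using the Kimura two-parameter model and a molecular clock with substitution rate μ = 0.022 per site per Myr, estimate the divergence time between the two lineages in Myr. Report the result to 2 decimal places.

P = 47/2181 ≈ 0.02155 and Q = 251/2181 ≈ 0.115085.
Under the Kimura two-parameter model, d = −½ ln(1 − 2P − Q) − ¼ ln(1 − 2Q).
1 − 2P − Q = 0.841815, giving −½ ln(0.841815) = 0.086098.
1 − 2Q = 0.76983, giving −¼ ln(0.76983) = 0.065396.
d = 0.086098 + 0.065396 = 0.151494.
Under a molecular clock d = 2μt, so t = d/(2μ) = 0.151494 / (2 × 0.022) = 3.44 Myr.

3.44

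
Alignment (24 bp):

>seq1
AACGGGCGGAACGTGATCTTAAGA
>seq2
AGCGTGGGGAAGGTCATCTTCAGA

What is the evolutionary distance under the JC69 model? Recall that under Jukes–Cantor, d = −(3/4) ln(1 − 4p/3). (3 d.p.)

The sequences differ at 6 of 24 sites (2, 5, 7, 12, 15, 21), so p = 6/24 = 0.25.
d = −(3/4) ln(1 − 4p/3) = −0.75 ln(1 − 0.333333) = −0.75 ln(0.666667)
  = −0.75 × (-0.405465) = 0.304099 substitutions/site.

0.304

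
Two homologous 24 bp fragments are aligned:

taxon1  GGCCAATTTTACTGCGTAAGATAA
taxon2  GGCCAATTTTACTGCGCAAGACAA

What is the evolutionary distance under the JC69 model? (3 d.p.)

The sequences differ at 2 of 24 sites (17, 22), so p = 2/24 ≈ 0.083333.
d = −(3/4) ln(1 − 4p/3) = −0.75 ln(1 − 0.111111) = −0.75 ln(0.888889)
  = −0.75 × (-0.117783) = 0.088337 substitutions/site.

0.088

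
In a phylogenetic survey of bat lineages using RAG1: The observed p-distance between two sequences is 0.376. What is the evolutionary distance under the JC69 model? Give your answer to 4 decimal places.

0.5219

d = −(3/4) ln(1 − 4p/3) = −0.75 ln(1 − 0.501333) = −0.75 ln(0.498667)
  = −0.75 × (-0.695817) = 0.521863 substitutions/site.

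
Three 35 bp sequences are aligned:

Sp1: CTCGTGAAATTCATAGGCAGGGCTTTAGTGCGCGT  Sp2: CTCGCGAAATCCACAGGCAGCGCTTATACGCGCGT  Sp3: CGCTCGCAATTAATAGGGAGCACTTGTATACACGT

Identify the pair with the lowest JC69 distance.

Sp1 and Sp2

Sp1–Sp2: 8/35 differ, p = 0.229, d = 0.273.
Sp1–Sp3: 13/35 differ, p = 0.371, d = 0.513.
Sp2–Sp3: 12/35 differ, p = 0.343, d = 0.458.
The smallest distance is between Sp1 and Sp2.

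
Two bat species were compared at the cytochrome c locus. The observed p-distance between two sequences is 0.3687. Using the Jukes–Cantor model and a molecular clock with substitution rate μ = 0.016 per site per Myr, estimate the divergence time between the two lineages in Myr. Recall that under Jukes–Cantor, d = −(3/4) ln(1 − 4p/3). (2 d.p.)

d = −(3/4) ln(1 − 4p/3) = −0.75 ln(1 − 0.4916) = −0.75 ln(0.5084)
  = −0.75 × (-0.676487) = 0.507365 substitutions/site.
Under a molecular clock d = 2μt, so t = d/(2μ) = 0.507365 / (2 × 0.016) = 15.86 Myr.

15.86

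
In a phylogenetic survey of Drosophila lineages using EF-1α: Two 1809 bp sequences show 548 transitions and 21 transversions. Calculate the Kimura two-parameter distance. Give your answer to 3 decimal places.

0.486

P = 548/1809 ≈ 0.30293 and Q = 21/1809 ≈ 0.011609.
Under the Kimura two-parameter model, d = −½ ln(1 − 2P − Q) − ¼ ln(1 − 2Q).
1 − 2P − Q = 0.382531, giving −½ ln(0.382531) = 0.480473.
1 − 2Q = 0.976782, giving −¼ ln(0.976782) = 0.005873.
d = 0.480473 + 0.005873 = 0.486346.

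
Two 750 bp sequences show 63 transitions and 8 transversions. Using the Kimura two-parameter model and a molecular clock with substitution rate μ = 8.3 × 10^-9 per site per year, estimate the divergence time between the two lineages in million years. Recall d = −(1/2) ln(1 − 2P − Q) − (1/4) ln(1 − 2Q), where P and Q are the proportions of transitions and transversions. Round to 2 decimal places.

P = 63/750 = 0.084 and Q = 8/750 ≈ 0.010667.
Under the Kimura two-parameter model, d = −½ ln(1 − 2P − Q) − ¼ ln(1 − 2Q).
1 − 2P − Q = 0.821333, giving −½ ln(0.821333) = 0.098413.
1 − 2Q = 0.978666, giving −¼ ln(0.978666) = 0.005391.
d = 0.098413 + 0.005391 = 0.103804.
Under a molecular clock d = 2μt, so t = d/(2μ) = 0.103804 / (2 × 8.3 × 10^-9) = 6.25 million years.

6.25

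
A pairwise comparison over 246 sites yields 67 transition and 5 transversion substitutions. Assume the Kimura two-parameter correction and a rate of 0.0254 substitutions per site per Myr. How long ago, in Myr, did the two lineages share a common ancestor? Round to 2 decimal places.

8.40

P = 67/246 ≈ 0.272358 and Q = 5/246 ≈ 0.020325.
Under the Kimura two-parameter model, d = −½ ln(1 − 2P − Q) − ¼ ln(1 − 2Q).
1 − 2P − Q = 0.434959, giving −½ ln(0.434959) = 0.416252.
1 − 2Q = 0.95935, giving −¼ ln(0.95935) = 0.010375.
d = 0.416252 + 0.010375 = 0.426627.
Under a molecular clock d = 2μt, so t = d/(2μ) = 0.426627 / (2 × 0.0254) = 8.40 Myr.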